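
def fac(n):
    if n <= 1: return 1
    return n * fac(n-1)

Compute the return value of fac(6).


fac(6)
= 6 * fac(5)
= 6 * 5 * fac(4)
= 6 * 5 * 4 * fac(3)
= 6 * 5 * 4 * 3 * fac(2)
= 6 * 5 * 4 * 3 * 2 * fac(1)
= 6 * 5 * 4 * 3 * 2 * 1
= 720

720


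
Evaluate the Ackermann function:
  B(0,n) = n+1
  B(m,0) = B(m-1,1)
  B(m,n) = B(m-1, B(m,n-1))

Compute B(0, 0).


B(0, 0) = 1
Result: B(0, 0) = 1

1


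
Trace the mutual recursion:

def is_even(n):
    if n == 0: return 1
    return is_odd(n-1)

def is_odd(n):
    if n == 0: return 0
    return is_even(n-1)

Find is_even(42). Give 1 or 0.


is_even(42) = is_odd(41)
is_odd(41) = is_even(40)
is_even(40) = is_odd(39)
is_odd(39) = is_even(38)
is_even(38) = is_odd(37)
is_odd(37) = is_even(36)
is_even(36) = is_odd(35)
is_odd(35) = is_even(34)
is_even(34) = is_odd(33)
is_odd(33) = is_even(32)
is_even(32) = is_odd(31)
is_odd(31) = is_even(30)
is_even(30) = is_odd(29)
is_odd(29) = is_even(28)
is_even(28) = is_odd(27)
is_odd(27) = is_even(26)
is_even(26) = is_odd(25)
is_odd(25) = is_even(24)
is_even(24) = is_odd(23)
is_odd(23) = is_even(22)
is_even(22) = is_odd(21)
is_odd(21) = is_even(20)
is_even(20) = is_odd(19)
is_odd(19) = is_even(18)
is_even(18) = is_odd(17)
is_odd(17) = is_even(16)
is_even(16) = is_odd(15)
is_odd(15) = is_even(14)
is_even(14) = is_odd(13)
is_odd(13) = is_even(12)
is_even(12) = is_odd(11)
is_odd(11) = is_even(10)
is_even(10) = is_odd(9)
is_odd(9) = is_even(8)
is_even(8) = is_odd(7)
is_odd(7) = is_even(6)
is_even(6) = is_odd(5)
is_odd(5) = is_even(4)
is_even(4) = is_odd(3)
is_odd(3) = is_even(2)
is_even(2) = is_odd(1)
is_odd(1) = is_even(0)
is_even(0) = 1  (base case)
Result: 1

1


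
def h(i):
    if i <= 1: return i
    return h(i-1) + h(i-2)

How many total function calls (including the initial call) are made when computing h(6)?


Let C(n) = total calls for h(n)
C(0) = 1, C(1) = 1
C(2) = 1 + C(1) + C(0) = 1 + 1 + 1 = 3
C(3) = 1 + C(2) + C(1) = 1 + 3 + 1 = 5
C(4) = 1 + C(3) + C(2) = 1 + 5 + 3 = 9
C(5) = 1 + C(4) + C(3) = 1 + 9 + 5 = 15
C(6) = 1 + C(5) + C(4) = 1 + 15 + 9 = 25

25


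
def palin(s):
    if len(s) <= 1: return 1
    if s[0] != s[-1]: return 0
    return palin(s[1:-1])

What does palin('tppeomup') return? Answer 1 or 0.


palin('tppeomup'): s[0]='t' != s[-1]='p' -> return 0
Result: 0 (not a palindrome)

0


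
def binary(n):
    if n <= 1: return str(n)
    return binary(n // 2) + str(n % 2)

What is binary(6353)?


binary(6353) = binary(3176) + '1'
binary(3176) = binary(1588) + '0'
binary(1588) = binary(794) + '0'
binary(794) = binary(397) + '0'
binary(397) = binary(198) + '1'
binary(198) = binary(99) + '0'
binary(99) = binary(49) + '1'
binary(49) = binary(24) + '1'
binary(24) = binary(12) + '0'
binary(12) = binary(6) + '0'
binary(6) = binary(3) + '0'
binary(3) = binary(1) + '1'
binary(1) = '1'  (base case)
Concatenating: '1' + '1' + '0' + '0' + '0' + '1' + '1' + '0' + '1' + '0' + '0' + '0' + '1' = '1100011010001'

1100011010001


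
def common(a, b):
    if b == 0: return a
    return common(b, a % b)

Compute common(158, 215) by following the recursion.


common(158, 215) = common(215, 158)
common(215, 158) = common(158, 57)
common(158, 57) = common(57, 44)
common(57, 44) = common(44, 13)
common(44, 13) = common(13, 5)
common(13, 5) = common(5, 3)
common(5, 3) = common(3, 2)
common(3, 2) = common(2, 1)
common(2, 1) = common(1, 0)
common(1, 0) = 1  (base case)

1


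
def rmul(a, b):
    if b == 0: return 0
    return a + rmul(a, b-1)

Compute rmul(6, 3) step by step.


rmul(6, 3) = 6 + rmul(6, 2)
rmul(6, 2) = 6 + rmul(6, 1)
rmul(6, 1) = 6 + rmul(6, 0)
rmul(6, 0) = 0  (base case)
Total: 6 + 6 + 6 + 0 = 18

18


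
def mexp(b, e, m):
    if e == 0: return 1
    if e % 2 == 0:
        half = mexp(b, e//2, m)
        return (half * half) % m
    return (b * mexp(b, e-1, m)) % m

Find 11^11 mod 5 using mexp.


mexp(11, 11, 5): e is odd, compute mexp(11, 10, 5)
  mexp(11, 10, 5): e is even, compute mexp(11, 5, 5)
    mexp(11, 5, 5): e is odd, compute mexp(11, 4, 5)
      mexp(11, 4, 5): e is even, compute mexp(11, 2, 5)
        mexp(11, 2, 5): e is even, compute mexp(11, 1, 5)
          mexp(11, 1, 5): e is odd, compute mexp(11, 0, 5)
          mexp(11, 0, 5) = 1
          (11 * 1) % 5 = 1
        half=1, (1*1) % 5 = 1
      half=1, (1*1) % 5 = 1
    (11 * 1) % 5 = 1
  half=1, (1*1) % 5 = 1
(11 * 1) % 5 = 1

1


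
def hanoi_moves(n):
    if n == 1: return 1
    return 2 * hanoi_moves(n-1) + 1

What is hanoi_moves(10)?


hanoi_moves(10) = 2 * hanoi_moves(9) + 1
hanoi_moves(9) = 2 * hanoi_moves(8) + 1
hanoi_moves(8) = 2 * hanoi_moves(7) + 1
hanoi_moves(7) = 2 * hanoi_moves(6) + 1
hanoi_moves(6) = 2 * hanoi_moves(5) + 1
hanoi_moves(5) = 2 * hanoi_moves(4) + 1
hanoi_moves(4) = 2 * hanoi_moves(3) + 1
hanoi_moves(3) = 2 * hanoi_moves(2) + 1
hanoi_moves(2) = 2 * hanoi_moves(1) + 1
hanoi_moves(1) = 1  (base case)
hanoi_moves(2) = 2 * 1 + 1 = 3
hanoi_moves(3) = 2 * 3 + 1 = 7
hanoi_moves(4) = 2 * 7 + 1 = 15
hanoi_moves(5) = 2 * 15 + 1 = 31
hanoi_moves(6) = 2 * 31 + 1 = 63
hanoi_moves(7) = 2 * 63 + 1 = 127
hanoi_moves(8) = 2 * 127 + 1 = 255
hanoi_moves(9) = 2 * 255 + 1 = 511
hanoi_moves(10) = 2 * 511 + 1 = 1023

1023


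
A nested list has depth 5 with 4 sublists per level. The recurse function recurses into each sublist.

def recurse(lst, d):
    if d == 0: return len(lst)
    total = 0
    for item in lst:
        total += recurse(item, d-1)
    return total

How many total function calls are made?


At depth 0 (root): 1 call
At depth 1: each of 1 parents calls recurse on 4 children = 4 calls
At depth 2: each of 4 parents calls recurse on 4 children = 16 calls
At depth 3: each of 16 parents calls recurse on 4 children = 64 calls
At depth 4: each of 64 parents calls recurse on 4 children = 256 calls
At depth 5: each of 256 parents calls recurse on 4 children = 1024 calls
Total: 1 + 4 + 16 + 64 + 256 + 1024 = 1365

1365


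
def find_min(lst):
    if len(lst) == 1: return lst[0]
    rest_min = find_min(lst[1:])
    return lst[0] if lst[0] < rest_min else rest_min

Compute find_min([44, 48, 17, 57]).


find_min([44, 48, 17, 57]): compare 44 with find_min([48, 17, 57])
find_min([48, 17, 57]): compare 48 with find_min([17, 57])
find_min([17, 57]): compare 17 with find_min([57])
find_min([57]) = 57  (base case)
Compare 17 with 57 -> 17
Compare 48 with 17 -> 17
Compare 44 with 17 -> 17

17


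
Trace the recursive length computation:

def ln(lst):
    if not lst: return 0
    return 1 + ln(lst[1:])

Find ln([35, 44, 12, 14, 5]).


ln([35, 44, 12, 14, 5]) = 1 + ln([44, 12, 14, 5])
ln([44, 12, 14, 5]) = 1 + ln([12, 14, 5])
ln([12, 14, 5]) = 1 + ln([14, 5])
ln([14, 5]) = 1 + ln([5])
ln([5]) = 1 + ln([])
ln([]) = 0  (base case)
Unwinding: 1 + 1 + 1 + 1 + 1 + 0 = 5

5


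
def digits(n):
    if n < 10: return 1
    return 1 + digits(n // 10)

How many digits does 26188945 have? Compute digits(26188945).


digits(26188945) = 1 + digits(2618894)
digits(2618894) = 1 + digits(261889)
digits(261889) = 1 + digits(26188)
digits(26188) = 1 + digits(2618)
digits(2618) = 1 + digits(261)
digits(261) = 1 + digits(26)
digits(26) = 1 + digits(2)
digits(2) = 1  (base case: 2 < 10)
Unwinding: 1 + 1 + 1 + 1 + 1 + 1 + 1 + 1 = 8

8


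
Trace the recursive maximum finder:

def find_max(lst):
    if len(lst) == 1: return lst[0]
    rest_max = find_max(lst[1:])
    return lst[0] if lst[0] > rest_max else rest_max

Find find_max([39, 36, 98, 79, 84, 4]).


find_max([39, 36, 98, 79, 84, 4]): compare 39 with find_max([36, 98, 79, 84, 4])
find_max([36, 98, 79, 84, 4]): compare 36 with find_max([98, 79, 84, 4])
find_max([98, 79, 84, 4]): compare 98 with find_max([79, 84, 4])
find_max([79, 84, 4]): compare 79 with find_max([84, 4])
find_max([84, 4]): compare 84 with find_max([4])
find_max([4]) = 4  (base case)
Compare 84 with 4 -> 84
Compare 79 with 84 -> 84
Compare 98 with 84 -> 98
Compare 36 with 98 -> 98
Compare 39 with 98 -> 98

98


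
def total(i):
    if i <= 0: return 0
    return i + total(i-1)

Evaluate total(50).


total(50)
= 50 + 49 + 48 + 47 + 46 + 45 + 44 + 43 + 42 + 41 + 40 + 39 + 38 + 37 + 36 + 35 + 34 + 33 + 32 + 31 + 30 + 29 + 28 + 27 + 26 + 25 + 24 + 23 + 22 + 21 + 20 + 19 + 18 + 17 + 16 + 15 + 14 + 13 + 12 + 11 + 10 + 9 + 8 + 7 + 6 + 5 + 4 + 3 + 2 + 1 + total(0)
= 50 + 49 + 48 + 47 + 46 + 45 + 44 + 43 + 42 + 41 + 40 + 39 + 38 + 37 + 36 + 35 + 34 + 33 + 32 + 31 + 30 + 29 + 28 + 27 + 26 + 25 + 24 + 23 + 22 + 21 + 20 + 19 + 18 + 17 + 16 + 15 + 14 + 13 + 12 + 11 + 10 + 9 + 8 + 7 + 6 + 5 + 4 + 3 + 2 + 1 + 0
= 1275

1275


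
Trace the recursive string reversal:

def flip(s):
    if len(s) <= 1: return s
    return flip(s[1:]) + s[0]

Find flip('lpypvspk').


flip('lpypvspk') = flip('pypvspk') + 'l'
flip('pypvspk') = flip('ypvspk') + 'p'
flip('ypvspk') = flip('pvspk') + 'y'
flip('pvspk') = flip('vspk') + 'p'
flip('vspk') = flip('spk') + 'v'
flip('spk') = flip('pk') + 's'
flip('pk') = flip('k') + 'p'
flip('k') = 'k'  (base case)
Concatenating: 'k' + 'p' + 's' + 'v' + 'p' + 'y' + 'p' + 'l' = 'kpsvpypl'

kpsvpypl


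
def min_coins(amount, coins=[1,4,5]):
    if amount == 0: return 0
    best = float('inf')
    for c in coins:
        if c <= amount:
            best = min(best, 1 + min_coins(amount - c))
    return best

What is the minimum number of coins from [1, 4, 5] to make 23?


Building up with DP:
min_coins(0) = 0
min_coins(1) = min(1+min_coins(0)=1+0=1) = 1
min_coins(2) = min(1+min_coins(1)=1+1=2) = 2
min_coins(3) = min(1+min_coins(2)=1+2=3) = 3
min_coins(4) = min(1+min_coins(3)=1+3=4, 1+min_coins(0)=1+0=1) = 1
min_coins(5) = min(1+min_coins(4)=1+1=2, 1+min_coins(1)=1+1=2, 1+min_coins(0)=1+0=1) = 1
min_coins(6) = min(1+min_coins(5)=1+1=2, 1+min_coins(2)=1+2=3, 1+min_coins(1)=1+1=2) = 2
min_coins(7) = min(1+min_coins(6)=1+2=3, 1+min_coins(3)=1+3=4, 1+min_coins(2)=1+2=3) = 3
min_coins(8) = min(1+min_coins(7)=1+3=4, 1+min_coins(4)=1+1=2, 1+min_coins(3)=1+3=4) = 2
min_coins(9) = min(1+min_coins(8)=1+2=3, 1+min_coins(5)=1+1=2, 1+min_coins(4)=1+1=2) = 2
min_coins(10) = min(1+min_coins(9)=1+2=3, 1+min_coins(6)=1+2=3, 1+min_coins(5)=1+1=2) = 2
min_coins(11) = min(1+min_coins(10)=1+2=3, 1+min_coins(7)=1+3=4, 1+min_coins(6)=1+2=3) = 3
min_coins(12) = min(1+min_coins(11)=1+3=4, 1+min_coins(8)=1+2=3, 1+min_coins(7)=1+3=4) = 3
min_coins(13) = min(1+min_coins(12)=1+3=4, 1+min_coins(9)=1+2=3, 1+min_coins(8)=1+2=3) = 3
min_coins(14) = min(1+min_coins(13)=1+3=4, 1+min_coins(10)=1+2=3, 1+min_coins(9)=1+2=3) = 3
min_coins(15) = min(1+min_coins(14)=1+3=4, 1+min_coins(11)=1+3=4, 1+min_coins(10)=1+2=3) = 3
min_coins(16) = min(1+min_coins(15)=1+3=4, 1+min_coins(12)=1+3=4, 1+min_coins(11)=1+3=4) = 4
min_coins(17) = min(1+min_coins(16)=1+4=5, 1+min_coins(13)=1+3=4, 1+min_coins(12)=1+3=4) = 4
min_coins(18) = min(1+min_coins(17)=1+4=5, 1+min_coins(14)=1+3=4, 1+min_coins(13)=1+3=4) = 4
min_coins(19) = min(1+min_coins(18)=1+4=5, 1+min_coins(15)=1+3=4, 1+min_coins(14)=1+3=4) = 4
min_coins(20) = min(1+min_coins(19)=1+4=5, 1+min_coins(16)=1+4=5, 1+min_coins(15)=1+3=4) = 4
min_coins(21) = min(1+min_coins(20)=1+4=5, 1+min_coins(17)=1+4=5, 1+min_coins(16)=1+4=5) = 5
min_coins(22) = min(1+min_coins(21)=1+5=6, 1+min_coins(18)=1+4=5, 1+min_coins(17)=1+4=5) = 5
min_coins(23) = min(1+min_coins(22)=1+5=6, 1+min_coins(19)=1+4=5, 1+min_coins(18)=1+4=5) = 5

5


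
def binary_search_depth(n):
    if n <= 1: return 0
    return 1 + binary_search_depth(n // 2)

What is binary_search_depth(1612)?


1612 / 2 = 806
806 / 2 = 403
403 / 2 = 201
201 / 2 = 100
100 / 2 = 50
50 / 2 = 25
25 / 2 = 12
12 / 2 = 6
6 / 2 = 3
3 / 2 = 1
Reached 1 after 10 halvings

10


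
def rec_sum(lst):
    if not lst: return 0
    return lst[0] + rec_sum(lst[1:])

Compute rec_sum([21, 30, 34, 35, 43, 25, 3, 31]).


rec_sum([21, 30, 34, 35, 43, 25, 3, 31]) = 21 + rec_sum([30, 34, 35, 43, 25, 3, 31])
rec_sum([30, 34, 35, 43, 25, 3, 31]) = 30 + rec_sum([34, 35, 43, 25, 3, 31])
rec_sum([34, 35, 43, 25, 3, 31]) = 34 + rec_sum([35, 43, 25, 3, 31])
rec_sum([35, 43, 25, 3, 31]) = 35 + rec_sum([43, 25, 3, 31])
rec_sum([43, 25, 3, 31]) = 43 + rec_sum([25, 3, 31])
rec_sum([25, 3, 31]) = 25 + rec_sum([3, 31])
rec_sum([3, 31]) = 3 + rec_sum([31])
rec_sum([31]) = 31 + rec_sum([])
rec_sum([]) = 0  (base case)
Total: 21 + 30 + 34 + 35 + 43 + 25 + 3 + 31 + 0 = 222

222


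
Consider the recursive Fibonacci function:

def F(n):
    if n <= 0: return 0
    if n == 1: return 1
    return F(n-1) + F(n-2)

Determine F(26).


Computing F(26) bottom-up:
F(0) = 0
F(1) = 1
F(2) = F(1) + F(0) = 1 + 0 = 1
F(3) = F(2) + F(1) = 1 + 1 = 2
F(4) = F(3) + F(2) = 2 + 1 = 3
F(5) = F(4) + F(3) = 3 + 2 = 5
F(6) = F(5) + F(4) = 5 + 3 = 8
F(7) = F(6) + F(5) = 8 + 5 = 13
F(8) = F(7) + F(6) = 13 + 8 = 21
F(9) = F(8) + F(7) = 21 + 13 = 34
F(10) = F(9) + F(8) = 34 + 21 = 55
F(11) = F(10) + F(9) = 55 + 34 = 89
F(12) = F(11) + F(10) = 89 + 55 = 144
F(13) = F(12) + F(11) = 144 + 89 = 233
F(14) = F(13) + F(12) = 233 + 144 = 377
F(15) = F(14) + F(13) = 377 + 233 = 610
F(16) = F(15) + F(14) = 610 + 377 = 987
F(17) = F(16) + F(15) = 987 + 610 = 1597
F(18) = F(17) + F(16) = 1597 + 987 = 2584
F(19) = F(18) + F(17) = 2584 + 1597 = 4181
F(20) = F(19) + F(18) = 4181 + 2584 = 6765
F(21) = F(20) + F(19) = 6765 + 4181 = 10946
F(22) = F(21) + F(20) = 10946 + 6765 = 17711
F(23) = F(22) + F(21) = 17711 + 10946 = 28657
F(24) = F(23) + F(22) = 28657 + 17711 = 46368
F(25) = F(24) + F(23) = 46368 + 28657 = 75025
F(26) = F(25) + F(24) = 75025 + 46368 = 121393

121393


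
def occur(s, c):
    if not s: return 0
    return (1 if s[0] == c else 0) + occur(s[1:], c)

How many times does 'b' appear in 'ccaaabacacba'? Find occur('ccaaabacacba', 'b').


s[0]='c' != 'b' -> 0
s[0]='c' != 'b' -> 0
s[0]='a' != 'b' -> 0
s[0]='a' != 'b' -> 0
s[0]='a' != 'b' -> 0
s[0]='b' == 'b' -> 1
s[0]='a' != 'b' -> 0
s[0]='c' != 'b' -> 0
s[0]='a' != 'b' -> 0
s[0]='c' != 'b' -> 0
s[0]='b' == 'b' -> 1
s[0]='a' != 'b' -> 0
Sum: 0 + 0 + 0 + 0 + 0 + 1 + 0 + 0 + 0 + 0 + 1 + 0 = 2

2


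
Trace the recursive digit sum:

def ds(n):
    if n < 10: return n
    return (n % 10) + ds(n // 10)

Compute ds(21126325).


ds(21126325) = 5 + ds(2112632)
ds(2112632) = 2 + ds(211263)
ds(211263) = 3 + ds(21126)
ds(21126) = 6 + ds(2112)
ds(2112) = 2 + ds(211)
ds(211) = 1 + ds(21)
ds(21) = 1 + ds(2)
ds(2) = 2  (base case)
Total: 5 + 2 + 3 + 6 + 2 + 1 + 1 + 2 = 22

22


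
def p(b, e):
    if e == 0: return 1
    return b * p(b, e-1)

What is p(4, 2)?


p(4, 2)
= 4 * p(4, 1)
= 4 * 4 * p(4, 0)
= 4 * 4 * 1
= 16

16


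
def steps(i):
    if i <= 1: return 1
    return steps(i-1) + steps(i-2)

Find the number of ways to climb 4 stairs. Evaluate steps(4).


Building up from base cases:
steps(0) = 1
steps(1) = 1
steps(2) = steps(1) + steps(0) = 1 + 1 = 2
steps(3) = steps(2) + steps(1) = 2 + 1 = 3
steps(4) = steps(3) + steps(2) = 3 + 2 = 5

5


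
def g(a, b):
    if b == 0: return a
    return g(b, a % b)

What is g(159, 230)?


g(159, 230) = g(230, 159)
g(230, 159) = g(159, 71)
g(159, 71) = g(71, 17)
g(71, 17) = g(17, 3)
g(17, 3) = g(3, 2)
g(3, 2) = g(2, 1)
g(2, 1) = g(1, 0)
g(1, 0) = 1  (base case)

1


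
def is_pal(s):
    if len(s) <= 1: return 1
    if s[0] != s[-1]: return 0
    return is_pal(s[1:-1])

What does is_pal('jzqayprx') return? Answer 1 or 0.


is_pal('jzqayprx'): s[0]='j' != s[-1]='x' -> return 0
Result: 0 (not a palindrome)

0


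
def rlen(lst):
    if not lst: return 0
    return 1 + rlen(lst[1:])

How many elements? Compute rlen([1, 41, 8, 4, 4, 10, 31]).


rlen([1, 41, 8, 4, 4, 10, 31]) = 1 + rlen([41, 8, 4, 4, 10, 31])
rlen([41, 8, 4, 4, 10, 31]) = 1 + rlen([8, 4, 4, 10, 31])
rlen([8, 4, 4, 10, 31]) = 1 + rlen([4, 4, 10, 31])
rlen([4, 4, 10, 31]) = 1 + rlen([4, 10, 31])
rlen([4, 10, 31]) = 1 + rlen([10, 31])
rlen([10, 31]) = 1 + rlen([31])
rlen([31]) = 1 + rlen([])
rlen([]) = 0  (base case)
Unwinding: 1 + 1 + 1 + 1 + 1 + 1 + 1 + 0 = 7

7


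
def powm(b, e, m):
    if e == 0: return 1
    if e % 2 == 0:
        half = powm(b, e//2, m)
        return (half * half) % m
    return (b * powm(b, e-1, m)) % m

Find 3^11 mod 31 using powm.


powm(3, 11, 31): e is odd, compute powm(3, 10, 31)
  powm(3, 10, 31): e is even, compute powm(3, 5, 31)
    powm(3, 5, 31): e is odd, compute powm(3, 4, 31)
      powm(3, 4, 31): e is even, compute powm(3, 2, 31)
        powm(3, 2, 31): e is even, compute powm(3, 1, 31)
          powm(3, 1, 31): e is odd, compute powm(3, 0, 31)
          powm(3, 0, 31) = 1
          (3 * 1) % 31 = 3
        half=3, (3*3) % 31 = 9
      half=9, (9*9) % 31 = 19
    (3 * 19) % 31 = 26
  half=26, (26*26) % 31 = 25
(3 * 25) % 31 = 13

13


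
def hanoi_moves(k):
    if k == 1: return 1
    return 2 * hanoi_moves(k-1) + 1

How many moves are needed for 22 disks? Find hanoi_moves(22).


hanoi_moves(22) = 2 * hanoi_moves(21) + 1
hanoi_moves(21) = 2 * hanoi_moves(20) + 1
hanoi_moves(20) = 2 * hanoi_moves(19) + 1
hanoi_moves(19) = 2 * hanoi_moves(18) + 1
hanoi_moves(18) = 2 * hanoi_moves(17) + 1
hanoi_moves(17) = 2 * hanoi_moves(16) + 1
hanoi_moves(16) = 2 * hanoi_moves(15) + 1
hanoi_moves(15) = 2 * hanoi_moves(14) + 1
hanoi_moves(14) = 2 * hanoi_moves(13) + 1
hanoi_moves(13) = 2 * hanoi_moves(12) + 1
hanoi_moves(12) = 2 * hanoi_moves(11) + 1
hanoi_moves(11) = 2 * hanoi_moves(10) + 1
hanoi_moves(10) = 2 * hanoi_moves(9) + 1
hanoi_moves(9) = 2 * hanoi_moves(8) + 1
hanoi_moves(8) = 2 * hanoi_moves(7) + 1
hanoi_moves(7) = 2 * hanoi_moves(6) + 1
hanoi_moves(6) = 2 * hanoi_moves(5) + 1
hanoi_moves(5) = 2 * hanoi_moves(4) + 1
hanoi_moves(4) = 2 * hanoi_moves(3) + 1
hanoi_moves(3) = 2 * hanoi_moves(2) + 1
hanoi_moves(2) = 2 * hanoi_moves(1) + 1
hanoi_moves(1) = 1  (base case)
hanoi_moves(2) = 2 * 1 + 1 = 3
hanoi_moves(3) = 2 * 3 + 1 = 7
hanoi_moves(4) = 2 * 7 + 1 = 15
hanoi_moves(5) = 2 * 15 + 1 = 31
hanoi_moves(6) = 2 * 31 + 1 = 63
hanoi_moves(7) = 2 * 63 + 1 = 127
hanoi_moves(8) = 2 * 127 + 1 = 255
hanoi_moves(9) = 2 * 255 + 1 = 511
hanoi_moves(10) = 2 * 511 + 1 = 1023
hanoi_moves(11) = 2 * 1023 + 1 = 2047
hanoi_moves(12) = 2 * 2047 + 1 = 4095
hanoi_moves(13) = 2 * 4095 + 1 = 8191
hanoi_moves(14) = 2 * 8191 + 1 = 16383
hanoi_moves(15) = 2 * 16383 + 1 = 32767
hanoi_moves(16) = 2 * 32767 + 1 = 65535
hanoi_moves(17) = 2 * 65535 + 1 = 131071
hanoi_moves(18) = 2 * 131071 + 1 = 262143
hanoi_moves(19) = 2 * 262143 + 1 = 524287
hanoi_moves(20) = 2 * 524287 + 1 = 1048575
hanoi_moves(21) = 2 * 1048575 + 1 = 2097151
hanoi_moves(22) = 2 * 2097151 + 1 = 4194303

4194303


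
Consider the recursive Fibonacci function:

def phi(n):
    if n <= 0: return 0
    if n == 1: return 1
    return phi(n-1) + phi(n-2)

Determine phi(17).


Computing phi(17) bottom-up:
phi(0) = 0
phi(1) = 1
phi(2) = phi(1) + phi(0) = 1 + 0 = 1
phi(3) = phi(2) + phi(1) = 1 + 1 = 2
phi(4) = phi(3) + phi(2) = 2 + 1 = 3
phi(5) = phi(4) + phi(3) = 3 + 2 = 5
phi(6) = phi(5) + phi(4) = 5 + 3 = 8
phi(7) = phi(6) + phi(5) = 8 + 5 = 13
phi(8) = phi(7) + phi(6) = 13 + 8 = 21
phi(9) = phi(8) + phi(7) = 21 + 13 = 34
phi(10) = phi(9) + phi(8) = 34 + 21 = 55
phi(11) = phi(10) + phi(9) = 55 + 34 = 89
phi(12) = phi(11) + phi(10) = 89 + 55 = 144
phi(13) = phi(12) + phi(11) = 144 + 89 = 233
phi(14) = phi(13) + phi(12) = 233 + 144 = 377
phi(15) = phi(14) + phi(13) = 377 + 233 = 610
phi(16) = phi(15) + phi(14) = 610 + 377 = 987
phi(17) = phi(16) + phi(15) = 987 + 610 = 1597

1597


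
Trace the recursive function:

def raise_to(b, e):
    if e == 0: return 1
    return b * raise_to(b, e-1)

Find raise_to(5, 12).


raise_to(5, 12)
= 5 * raise_to(5, 11)
= 5 * 5 * raise_to(5, 10)
= 5 * 5 * 5 * raise_to(5, 9)
= 5 * 5 * 5 * 5 * raise_to(5, 8)
= 5 * 5 * 5 * 5 * 5 * raise_to(5, 7)
= 5 * 5 * 5 * 5 * 5 * 5 * raise_to(5, 6)
= 5 * 5 * 5 * 5 * 5 * 5 * 5 * raise_to(5, 5)
= 5 * 5 * 5 * 5 * 5 * 5 * 5 * 5 * raise_to(5, 4)
= 5 * 5 * 5 * 5 * 5 * 5 * 5 * 5 * 5 * raise_to(5, 3)
= 5 * 5 * 5 * 5 * 5 * 5 * 5 * 5 * 5 * 5 * raise_to(5, 2)
= 5 * 5 * 5 * 5 * 5 * 5 * 5 * 5 * 5 * 5 * 5 * raise_to(5, 1)
= 5 * 5 * 5 * 5 * 5 * 5 * 5 * 5 * 5 * 5 * 5 * 5 * raise_to(5, 0)
= 5 * 5 * 5 * 5 * 5 * 5 * 5 * 5 * 5 * 5 * 5 * 5 * 1
= 244140625

244140625


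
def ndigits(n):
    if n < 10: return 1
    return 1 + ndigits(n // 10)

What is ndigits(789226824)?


ndigits(789226824) = 1 + ndigits(78922682)
ndigits(78922682) = 1 + ndigits(7892268)
ndigits(7892268) = 1 + ndigits(789226)
ndigits(789226) = 1 + ndigits(78922)
ndigits(78922) = 1 + ndigits(7892)
ndigits(7892) = 1 + ndigits(789)
ndigits(789) = 1 + ndigits(78)
ndigits(78) = 1 + ndigits(7)
ndigits(7) = 1  (base case: 7 < 10)
Unwinding: 1 + 1 + 1 + 1 + 1 + 1 + 1 + 1 + 1 = 9

9


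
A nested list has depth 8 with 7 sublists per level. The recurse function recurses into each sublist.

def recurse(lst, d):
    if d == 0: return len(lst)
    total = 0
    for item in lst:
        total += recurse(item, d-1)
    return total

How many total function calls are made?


At depth 0 (root): 1 call
At depth 1: each of 1 parents calls recurse on 7 children = 7 calls
At depth 2: each of 7 parents calls recurse on 7 children = 49 calls
At depth 3: each of 49 parents calls recurse on 7 children = 343 calls
At depth 4: each of 343 parents calls recurse on 7 children = 2401 calls
At depth 5: each of 2401 parents calls recurse on 7 children = 16807 calls
At depth 6: each of 16807 parents calls recurse on 7 children = 117649 calls
At depth 7: each of 117649 parents calls recurse on 7 children = 823543 calls
At depth 8: each of 823543 parents calls recurse on 7 children = 5764801 calls
Total: 1 + 7 + 49 + 343 + 2401 + 16807 + 117649 + 823543 + 5764801 = 6725601

6725601


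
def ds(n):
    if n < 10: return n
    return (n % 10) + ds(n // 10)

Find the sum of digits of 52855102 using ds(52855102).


ds(52855102) = 2 + ds(5285510)
ds(5285510) = 0 + ds(528551)
ds(528551) = 1 + ds(52855)
ds(52855) = 5 + ds(5285)
ds(5285) = 5 + ds(528)
ds(528) = 8 + ds(52)
ds(52) = 2 + ds(5)
ds(5) = 5  (base case)
Total: 2 + 0 + 1 + 5 + 5 + 8 + 2 + 5 = 28

28


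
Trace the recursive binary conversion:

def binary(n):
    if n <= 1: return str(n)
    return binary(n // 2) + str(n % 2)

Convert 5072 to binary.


binary(5072) = binary(2536) + '0'
binary(2536) = binary(1268) + '0'
binary(1268) = binary(634) + '0'
binary(634) = binary(317) + '0'
binary(317) = binary(158) + '1'
binary(158) = binary(79) + '0'
binary(79) = binary(39) + '1'
binary(39) = binary(19) + '1'
binary(19) = binary(9) + '1'
binary(9) = binary(4) + '1'
binary(4) = binary(2) + '0'
binary(2) = binary(1) + '0'
binary(1) = '1'  (base case)
Concatenating: '1' + '0' + '0' + '1' + '1' + '1' + '1' + '0' + '1' + '0' + '0' + '0' + '0' = '1001111010000'

1001111010000


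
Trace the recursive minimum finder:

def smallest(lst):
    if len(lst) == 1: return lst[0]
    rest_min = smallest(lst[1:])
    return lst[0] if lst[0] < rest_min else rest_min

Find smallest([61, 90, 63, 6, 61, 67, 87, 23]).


smallest([61, 90, 63, 6, 61, 67, 87, 23]): compare 61 with smallest([90, 63, 6, 61, 67, 87, 23])
smallest([90, 63, 6, 61, 67, 87, 23]): compare 90 with smallest([63, 6, 61, 67, 87, 23])
smallest([63, 6, 61, 67, 87, 23]): compare 63 with smallest([6, 61, 67, 87, 23])
smallest([6, 61, 67, 87, 23]): compare 6 with smallest([61, 67, 87, 23])
smallest([61, 67, 87, 23]): compare 61 with smallest([67, 87, 23])
smallest([67, 87, 23]): compare 67 with smallest([87, 23])
smallest([87, 23]): compare 87 with smallest([23])
smallest([23]) = 23  (base case)
Compare 87 with 23 -> 23
Compare 67 with 23 -> 23
Compare 61 with 23 -> 23
Compare 6 with 23 -> 6
Compare 63 with 6 -> 6
Compare 90 with 6 -> 6
Compare 61 with 6 -> 6

6


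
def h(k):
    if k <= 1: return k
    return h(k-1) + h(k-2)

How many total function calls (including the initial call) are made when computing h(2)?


Let C(n) = total calls for h(n)
C(0) = 1, C(1) = 1
C(2) = 1 + C(1) + C(0) = 1 + 1 + 1 = 3

3


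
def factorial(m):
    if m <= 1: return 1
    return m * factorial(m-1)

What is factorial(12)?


factorial(12)
= 12 * factorial(11)
= 12 * 11 * factorial(10)
= 12 * 11 * 10 * factorial(9)
= 12 * 11 * 10 * 9 * factorial(8)
= 12 * 11 * 10 * 9 * 8 * factorial(7)
= 12 * 11 * 10 * 9 * 8 * 7 * factorial(6)
= 12 * 11 * 10 * 9 * 8 * 7 * 6 * factorial(5)
= 12 * 11 * 10 * 9 * 8 * 7 * 6 * 5 * factorial(4)
= 12 * 11 * 10 * 9 * 8 * 7 * 6 * 5 * 4 * factorial(3)
= 12 * 11 * 10 * 9 * 8 * 7 * 6 * 5 * 4 * 3 * factorial(2)
= 12 * 11 * 10 * 9 * 8 * 7 * 6 * 5 * 4 * 3 * 2 * factorial(1)
= 12 * 11 * 10 * 9 * 8 * 7 * 6 * 5 * 4 * 3 * 2 * 1
= 479001600

479001600


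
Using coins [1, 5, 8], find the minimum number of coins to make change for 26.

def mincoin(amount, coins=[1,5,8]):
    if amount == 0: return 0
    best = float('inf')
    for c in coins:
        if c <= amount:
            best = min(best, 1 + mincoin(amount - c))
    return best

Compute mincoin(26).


Building up with DP:
mincoin(0) = 0
mincoin(1) = min(1+mincoin(0)=1+0=1) = 1
mincoin(2) = min(1+mincoin(1)=1+1=2) = 2
mincoin(3) = min(1+mincoin(2)=1+2=3) = 3
mincoin(4) = min(1+mincoin(3)=1+3=4) = 4
mincoin(5) = min(1+mincoin(4)=1+4=5, 1+mincoin(0)=1+0=1) = 1
mincoin(6) = min(1+mincoin(5)=1+1=2, 1+mincoin(1)=1+1=2) = 2
mincoin(7) = min(1+mincoin(6)=1+2=3, 1+mincoin(2)=1+2=3) = 3
mincoin(8) = min(1+mincoin(7)=1+3=4, 1+mincoin(3)=1+3=4, 1+mincoin(0)=1+0=1) = 1
mincoin(9) = min(1+mincoin(8)=1+1=2, 1+mincoin(4)=1+4=5, 1+mincoin(1)=1+1=2) = 2
mincoin(10) = min(1+mincoin(9)=1+2=3, 1+mincoin(5)=1+1=2, 1+mincoin(2)=1+2=3) = 2
mincoin(11) = min(1+mincoin(10)=1+2=3, 1+mincoin(6)=1+2=3, 1+mincoin(3)=1+3=4) = 3
mincoin(12) = min(1+mincoin(11)=1+3=4, 1+mincoin(7)=1+3=4, 1+mincoin(4)=1+4=5) = 4
mincoin(13) = min(1+mincoin(12)=1+4=5, 1+mincoin(8)=1+1=2, 1+mincoin(5)=1+1=2) = 2
mincoin(14) = min(1+mincoin(13)=1+2=3, 1+mincoin(9)=1+2=3, 1+mincoin(6)=1+2=3) = 3
mincoin(15) = min(1+mincoin(14)=1+3=4, 1+mincoin(10)=1+2=3, 1+mincoin(7)=1+3=4) = 3
mincoin(16) = min(1+mincoin(15)=1+3=4, 1+mincoin(11)=1+3=4, 1+mincoin(8)=1+1=2) = 2
mincoin(17) = min(1+mincoin(16)=1+2=3, 1+mincoin(12)=1+4=5, 1+mincoin(9)=1+2=3) = 3
mincoin(18) = min(1+mincoin(17)=1+3=4, 1+mincoin(13)=1+2=3, 1+mincoin(10)=1+2=3) = 3
mincoin(19) = min(1+mincoin(18)=1+3=4, 1+mincoin(14)=1+3=4, 1+mincoin(11)=1+3=4) = 4
mincoin(20) = min(1+mincoin(19)=1+4=5, 1+mincoin(15)=1+3=4, 1+mincoin(12)=1+4=5) = 4
mincoin(21) = min(1+mincoin(20)=1+4=5, 1+mincoin(16)=1+2=3, 1+mincoin(13)=1+2=3) = 3
mincoin(22) = min(1+mincoin(21)=1+3=4, 1+mincoin(17)=1+3=4, 1+mincoin(14)=1+3=4) = 4
mincoin(23) = min(1+mincoin(22)=1+4=5, 1+mincoin(18)=1+3=4, 1+mincoin(15)=1+3=4) = 4
mincoin(24) = min(1+mincoin(23)=1+4=5, 1+mincoin(19)=1+4=5, 1+mincoin(16)=1+2=3) = 3
mincoin(25) = min(1+mincoin(24)=1+3=4, 1+mincoin(20)=1+4=5, 1+mincoin(17)=1+3=4) = 4
mincoin(26) = min(1+mincoin(25)=1+4=5, 1+mincoin(21)=1+3=4, 1+mincoin(18)=1+3=4) = 4

4


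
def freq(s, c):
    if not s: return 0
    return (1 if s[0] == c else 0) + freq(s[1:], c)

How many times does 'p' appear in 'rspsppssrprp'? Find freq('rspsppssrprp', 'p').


s[0]='r' != 'p' -> 0
s[0]='s' != 'p' -> 0
s[0]='p' == 'p' -> 1
s[0]='s' != 'p' -> 0
s[0]='p' == 'p' -> 1
s[0]='p' == 'p' -> 1
s[0]='s' != 'p' -> 0
s[0]='s' != 'p' -> 0
s[0]='r' != 'p' -> 0
s[0]='p' == 'p' -> 1
s[0]='r' != 'p' -> 0
s[0]='p' == 'p' -> 1
Sum: 0 + 0 + 1 + 0 + 1 + 1 + 0 + 0 + 0 + 1 + 0 + 1 = 5

5


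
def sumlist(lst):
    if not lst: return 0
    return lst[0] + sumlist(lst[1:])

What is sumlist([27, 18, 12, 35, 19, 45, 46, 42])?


sumlist([27, 18, 12, 35, 19, 45, 46, 42]) = 27 + sumlist([18, 12, 35, 19, 45, 46, 42])
sumlist([18, 12, 35, 19, 45, 46, 42]) = 18 + sumlist([12, 35, 19, 45, 46, 42])
sumlist([12, 35, 19, 45, 46, 42]) = 12 + sumlist([35, 19, 45, 46, 42])
sumlist([35, 19, 45, 46, 42]) = 35 + sumlist([19, 45, 46, 42])
sumlist([19, 45, 46, 42]) = 19 + sumlist([45, 46, 42])
sumlist([45, 46, 42]) = 45 + sumlist([46, 42])
sumlist([46, 42]) = 46 + sumlist([42])
sumlist([42]) = 42 + sumlist([])
sumlist([]) = 0  (base case)
Total: 27 + 18 + 12 + 35 + 19 + 45 + 46 + 42 + 0 = 244

244


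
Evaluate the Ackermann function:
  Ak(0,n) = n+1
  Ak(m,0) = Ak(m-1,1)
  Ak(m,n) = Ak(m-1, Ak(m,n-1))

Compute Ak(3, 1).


Ak(3, 1) = Ak(2, Ak(3, 0))
  Ak(3, 0) = Ak(2, 1)
    Ak(2, 1) = Ak(1, Ak(2, 0))
      Ak(2, 0) = Ak(1, 1)
        Ak(1, 1) = Ak(0, Ak(1, 0))
          Ak(1, 0) = Ak(0, 1)
          Ak(0, 1) = 2
          = Ak(0, 2)
          Ak(0, 2) = 3
      = Ak(1, 3)
      Ak(1, 3) = Ak(0, Ak(1, 2))
        Ak(1, 2) = Ak(0, Ak(1, 1))
          Ak(1, 1) = Ak(0, Ak(1, 0))
          Ak(1, 0) = Ak(0, 1)
          Ak(0, 1) = 2
            = Ak(0, 2)
          Ak(0, 2) = 3
          = Ak(0, 3)
          Ak(0, 3) = 4
        = Ak(0, 4)
        Ak(0, 4) = 5
  = Ak(2, 5)
  Ak(2, 5) = Ak(1, Ak(2, 4))
    Ak(2, 4) = Ak(1, Ak(2, 3))
      Ak(2, 3) = Ak(1, Ak(2, 2))
... (trace truncated)
Result: Ak(3, 1) = 13

13


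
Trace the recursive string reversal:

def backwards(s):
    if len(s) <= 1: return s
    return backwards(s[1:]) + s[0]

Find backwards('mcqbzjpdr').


backwards('mcqbzjpdr') = backwards('cqbzjpdr') + 'm'
backwards('cqbzjpdr') = backwards('qbzjpdr') + 'c'
backwards('qbzjpdr') = backwards('bzjpdr') + 'q'
backwards('bzjpdr') = backwards('zjpdr') + 'b'
backwards('zjpdr') = backwards('jpdr') + 'z'
backwards('jpdr') = backwards('pdr') + 'j'
backwards('pdr') = backwards('dr') + 'p'
backwards('dr') = backwards('r') + 'd'
backwards('r') = 'r'  (base case)
Concatenating: 'r' + 'd' + 'p' + 'j' + 'z' + 'b' + 'q' + 'c' + 'm' = 'rdpjzbqcm'

rdpjzbqcm


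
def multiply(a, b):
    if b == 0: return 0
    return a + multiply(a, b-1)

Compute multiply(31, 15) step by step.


multiply(31, 15) = 31 + multiply(31, 14)
multiply(31, 14) = 31 + multiply(31, 13)
multiply(31, 13) = 31 + multiply(31, 12)
multiply(31, 12) = 31 + multiply(31, 11)
multiply(31, 11) = 31 + multiply(31, 10)
multiply(31, 10) = 31 + multiply(31, 9)
multiply(31, 9) = 31 + multiply(31, 8)
multiply(31, 8) = 31 + multiply(31, 7)
multiply(31, 7) = 31 + multiply(31, 6)
multiply(31, 6) = 31 + multiply(31, 5)
multiply(31, 5) = 31 + multiply(31, 4)
multiply(31, 4) = 31 + multiply(31, 3)
multiply(31, 3) = 31 + multiply(31, 2)
multiply(31, 2) = 31 + multiply(31, 1)
multiply(31, 1) = 31 + multiply(31, 0)
multiply(31, 0) = 0  (base case)
Total: 31 + 31 + 31 + 31 + 31 + 31 + 31 + 31 + 31 + 31 + 31 + 31 + 31 + 31 + 31 + 0 = 465

465


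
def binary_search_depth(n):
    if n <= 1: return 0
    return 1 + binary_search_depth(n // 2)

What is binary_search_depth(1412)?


1412 / 2 = 706
706 / 2 = 353
353 / 2 = 176
176 / 2 = 88
88 / 2 = 44
44 / 2 = 22
22 / 2 = 11
11 / 2 = 5
5 / 2 = 2
2 / 2 = 1
Reached 1 after 10 halvings

10


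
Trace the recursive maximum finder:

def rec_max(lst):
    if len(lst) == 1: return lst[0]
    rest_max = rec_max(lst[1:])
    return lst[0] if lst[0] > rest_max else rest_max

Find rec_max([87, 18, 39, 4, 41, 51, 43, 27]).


rec_max([87, 18, 39, 4, 41, 51, 43, 27]): compare 87 with rec_max([18, 39, 4, 41, 51, 43, 27])
rec_max([18, 39, 4, 41, 51, 43, 27]): compare 18 with rec_max([39, 4, 41, 51, 43, 27])
rec_max([39, 4, 41, 51, 43, 27]): compare 39 with rec_max([4, 41, 51, 43, 27])
rec_max([4, 41, 51, 43, 27]): compare 4 with rec_max([41, 51, 43, 27])
rec_max([41, 51, 43, 27]): compare 41 with rec_max([51, 43, 27])
rec_max([51, 43, 27]): compare 51 with rec_max([43, 27])
rec_max([43, 27]): compare 43 with rec_max([27])
rec_max([27]) = 27  (base case)
Compare 43 with 27 -> 43
Compare 51 with 43 -> 51
Compare 41 with 51 -> 51
Compare 4 with 51 -> 51
Compare 39 with 51 -> 51
Compare 18 with 51 -> 51
Compare 87 with 51 -> 87

87


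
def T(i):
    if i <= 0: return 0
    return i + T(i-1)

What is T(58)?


T(58)
= 58 + 57 + 56 + 55 + 54 + 53 + 52 + 51 + 50 + 49 + 48 + 47 + 46 + 45 + 44 + 43 + 42 + 41 + 40 + 39 + 38 + 37 + 36 + 35 + 34 + 33 + 32 + 31 + 30 + 29 + 28 + 27 + 26 + 25 + 24 + 23 + 22 + 21 + 20 + 19 + 18 + 17 + 16 + 15 + 14 + 13 + 12 + 11 + 10 + 9 + 8 + 7 + 6 + 5 + 4 + 3 + 2 + 1 + T(0)
= 58 + 57 + 56 + 55 + 54 + 53 + 52 + 51 + 50 + 49 + 48 + 47 + 46 + 45 + 44 + 43 + 42 + 41 + 40 + 39 + 38 + 37 + 36 + 35 + 34 + 33 + 32 + 31 + 30 + 29 + 28 + 27 + 26 + 25 + 24 + 23 + 22 + 21 + 20 + 19 + 18 + 17 + 16 + 15 + 14 + 13 + 12 + 11 + 10 + 9 + 8 + 7 + 6 + 5 + 4 + 3 + 2 + 1 + 0
= 1711

1711


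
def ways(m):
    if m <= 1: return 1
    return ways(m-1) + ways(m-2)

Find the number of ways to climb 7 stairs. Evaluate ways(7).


Building up from base cases:
ways(0) = 1
ways(1) = 1
ways(2) = ways(1) + ways(0) = 1 + 1 = 2
ways(3) = ways(2) + ways(1) = 2 + 1 = 3
ways(4) = ways(3) + ways(2) = 3 + 2 = 5
ways(5) = ways(4) + ways(3) = 5 + 3 = 8
ways(6) = ways(5) + ways(4) = 8 + 5 = 13
ways(7) = ways(6) + ways(5) = 13 + 8 = 21

21


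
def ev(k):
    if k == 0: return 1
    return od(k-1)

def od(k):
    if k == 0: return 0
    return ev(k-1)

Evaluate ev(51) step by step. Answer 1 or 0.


ev(51) = od(50)
od(50) = ev(49)
ev(49) = od(48)
od(48) = ev(47)
ev(47) = od(46)
od(46) = ev(45)
ev(45) = od(44)
od(44) = ev(43)
ev(43) = od(42)
od(42) = ev(41)
ev(41) = od(40)
od(40) = ev(39)
ev(39) = od(38)
od(38) = ev(37)
ev(37) = od(36)
od(36) = ev(35)
ev(35) = od(34)
od(34) = ev(33)
ev(33) = od(32)
od(32) = ev(31)
ev(31) = od(30)
od(30) = ev(29)
ev(29) = od(28)
od(28) = ev(27)
ev(27) = od(26)
od(26) = ev(25)
ev(25) = od(24)
od(24) = ev(23)
ev(23) = od(22)
od(22) = ev(21)
ev(21) = od(20)
od(20) = ev(19)
ev(19) = od(18)
od(18) = ev(17)
ev(17) = od(16)
od(16) = ev(15)
ev(15) = od(14)
od(14) = ev(13)
ev(13) = od(12)
od(12) = ev(11)
ev(11) = od(10)
od(10) = ev(9)
ev(9) = od(8)
od(8) = ev(7)
ev(7) = od(6)
od(6) = ev(5)
ev(5) = od(4)
od(4) = ev(3)
ev(3) = od(2)
od(2) = ev(1)
ev(1) = od(0)
od(0) = 0  (base case)
Result: 0

0


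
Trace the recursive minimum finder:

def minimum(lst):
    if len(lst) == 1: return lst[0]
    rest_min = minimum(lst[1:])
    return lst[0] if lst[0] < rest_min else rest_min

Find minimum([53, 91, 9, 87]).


minimum([53, 91, 9, 87]): compare 53 with minimum([91, 9, 87])
minimum([91, 9, 87]): compare 91 with minimum([9, 87])
minimum([9, 87]): compare 9 with minimum([87])
minimum([87]) = 87  (base case)
Compare 9 with 87 -> 9
Compare 91 with 9 -> 9
Compare 53 with 9 -> 9

9


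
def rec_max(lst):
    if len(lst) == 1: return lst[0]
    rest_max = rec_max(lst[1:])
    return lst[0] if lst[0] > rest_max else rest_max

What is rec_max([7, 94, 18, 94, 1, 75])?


rec_max([7, 94, 18, 94, 1, 75]): compare 7 with rec_max([94, 18, 94, 1, 75])
rec_max([94, 18, 94, 1, 75]): compare 94 with rec_max([18, 94, 1, 75])
rec_max([18, 94, 1, 75]): compare 18 with rec_max([94, 1, 75])
rec_max([94, 1, 75]): compare 94 with rec_max([1, 75])
rec_max([1, 75]): compare 1 with rec_max([75])
rec_max([75]) = 75  (base case)
Compare 1 with 75 -> 75
Compare 94 with 75 -> 94
Compare 18 with 94 -> 94
Compare 94 with 94 -> 94
Compare 7 with 94 -> 94

94


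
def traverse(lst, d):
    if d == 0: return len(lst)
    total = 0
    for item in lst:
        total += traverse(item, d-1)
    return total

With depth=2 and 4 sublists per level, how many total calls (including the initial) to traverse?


At depth 0 (root): 1 call
At depth 1: each of 1 parents calls traverse on 4 children = 4 calls
At depth 2: each of 4 parents calls traverse on 4 children = 16 calls
Total: 1 + 4 + 16 = 21

21


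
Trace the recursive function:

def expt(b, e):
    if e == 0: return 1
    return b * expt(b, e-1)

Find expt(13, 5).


expt(13, 5)
= 13 * expt(13, 4)
= 13 * 13 * expt(13, 3)
= 13 * 13 * 13 * expt(13, 2)
= 13 * 13 * 13 * 13 * expt(13, 1)
= 13 * 13 * 13 * 13 * 13 * expt(13, 0)
= 13 * 13 * 13 * 13 * 13 * 1
= 371293

371293


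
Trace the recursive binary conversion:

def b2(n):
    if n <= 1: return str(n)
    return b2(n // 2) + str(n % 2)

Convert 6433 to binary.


b2(6433) = b2(3216) + '1'
b2(3216) = b2(1608) + '0'
b2(1608) = b2(804) + '0'
b2(804) = b2(402) + '0'
b2(402) = b2(201) + '0'
b2(201) = b2(100) + '1'
b2(100) = b2(50) + '0'
b2(50) = b2(25) + '0'
b2(25) = b2(12) + '1'
b2(12) = b2(6) + '0'
b2(6) = b2(3) + '0'
b2(3) = b2(1) + '1'
b2(1) = '1'  (base case)
Concatenating: '1' + '1' + '0' + '0' + '1' + '0' + '0' + '1' + '0' + '0' + '0' + '0' + '1' = '1100100100001'

1100100100001


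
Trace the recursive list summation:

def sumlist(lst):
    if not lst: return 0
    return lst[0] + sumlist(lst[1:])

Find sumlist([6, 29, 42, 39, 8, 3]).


sumlist([6, 29, 42, 39, 8, 3]) = 6 + sumlist([29, 42, 39, 8, 3])
sumlist([29, 42, 39, 8, 3]) = 29 + sumlist([42, 39, 8, 3])
sumlist([42, 39, 8, 3]) = 42 + sumlist([39, 8, 3])
sumlist([39, 8, 3]) = 39 + sumlist([8, 3])
sumlist([8, 3]) = 8 + sumlist([3])
sumlist([3]) = 3 + sumlist([])
sumlist([]) = 0  (base case)
Total: 6 + 29 + 42 + 39 + 8 + 3 + 0 = 127

127


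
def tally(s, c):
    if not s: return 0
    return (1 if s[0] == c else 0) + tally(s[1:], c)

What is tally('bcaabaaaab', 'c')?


s[0]='b' != 'c' -> 0
s[0]='c' == 'c' -> 1
s[0]='a' != 'c' -> 0
s[0]='a' != 'c' -> 0
s[0]='b' != 'c' -> 0
s[0]='a' != 'c' -> 0
s[0]='a' != 'c' -> 0
s[0]='a' != 'c' -> 0
s[0]='a' != 'c' -> 0
s[0]='b' != 'c' -> 0
Sum: 0 + 1 + 0 + 0 + 0 + 0 + 0 + 0 + 0 + 0 = 1

1


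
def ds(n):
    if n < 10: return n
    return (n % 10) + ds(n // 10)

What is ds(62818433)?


ds(62818433) = 3 + ds(6281843)
ds(6281843) = 3 + ds(628184)
ds(628184) = 4 + ds(62818)
ds(62818) = 8 + ds(6281)
ds(6281) = 1 + ds(628)
ds(628) = 8 + ds(62)
ds(62) = 2 + ds(6)
ds(6) = 6  (base case)
Total: 3 + 3 + 4 + 8 + 1 + 8 + 2 + 6 = 35

35


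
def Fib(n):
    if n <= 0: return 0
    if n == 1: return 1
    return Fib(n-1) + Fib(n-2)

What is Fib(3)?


Computing Fib(3) bottom-up:
Fib(0) = 0
Fib(1) = 1
Fib(2) = Fib(1) + Fib(0) = 1 + 0 = 1
Fib(3) = Fib(2) + Fib(1) = 1 + 1 = 2

2


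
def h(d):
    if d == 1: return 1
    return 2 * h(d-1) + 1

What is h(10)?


h(10) = 2 * h(9) + 1
h(9) = 2 * h(8) + 1
h(8) = 2 * h(7) + 1
h(7) = 2 * h(6) + 1
h(6) = 2 * h(5) + 1
h(5) = 2 * h(4) + 1
h(4) = 2 * h(3) + 1
h(3) = 2 * h(2) + 1
h(2) = 2 * h(1) + 1
h(1) = 1  (base case)
h(2) = 2 * 1 + 1 = 3
h(3) = 2 * 3 + 1 = 7
h(4) = 2 * 7 + 1 = 15
h(5) = 2 * 15 + 1 = 31
h(6) = 2 * 31 + 1 = 63
h(7) = 2 * 63 + 1 = 127
h(8) = 2 * 127 + 1 = 255
h(9) = 2 * 255 + 1 = 511
h(10) = 2 * 511 + 1 = 1023

1023


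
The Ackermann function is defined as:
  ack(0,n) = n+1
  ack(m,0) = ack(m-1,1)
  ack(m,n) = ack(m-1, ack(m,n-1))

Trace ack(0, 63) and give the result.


ack(0, 63) = 64
Result: ack(0, 63) = 64

64


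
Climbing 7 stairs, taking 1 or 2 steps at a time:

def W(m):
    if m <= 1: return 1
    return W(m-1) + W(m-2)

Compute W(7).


Building up from base cases:
W(0) = 1
W(1) = 1
W(2) = W(1) + W(0) = 1 + 1 = 2
W(3) = W(2) + W(1) = 2 + 1 = 3
W(4) = W(3) + W(2) = 3 + 2 = 5
W(5) = W(4) + W(3) = 5 + 3 = 8
W(6) = W(5) + W(4) = 8 + 5 = 13
W(7) = W(6) + W(5) = 13 + 8 = 21

21


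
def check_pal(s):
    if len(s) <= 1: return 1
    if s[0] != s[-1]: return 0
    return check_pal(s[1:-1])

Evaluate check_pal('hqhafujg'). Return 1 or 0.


check_pal('hqhafujg'): s[0]='h' != s[-1]='g' -> return 0
Result: 0 (not a palindrome)

0


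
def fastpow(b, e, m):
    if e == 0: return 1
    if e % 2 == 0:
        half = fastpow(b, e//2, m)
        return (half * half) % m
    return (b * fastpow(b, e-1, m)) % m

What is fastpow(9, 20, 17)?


fastpow(9, 20, 17): e is even, compute fastpow(9, 10, 17)
  fastpow(9, 10, 17): e is even, compute fastpow(9, 5, 17)
    fastpow(9, 5, 17): e is odd, compute fastpow(9, 4, 17)
      fastpow(9, 4, 17): e is even, compute fastpow(9, 2, 17)
        fastpow(9, 2, 17): e is even, compute fastpow(9, 1, 17)
          fastpow(9, 1, 17): e is odd, compute fastpow(9, 0, 17)
          fastpow(9, 0, 17) = 1
          (9 * 1) % 17 = 9
        half=9, (9*9) % 17 = 13
      half=13, (13*13) % 17 = 16
    (9 * 16) % 17 = 8
  half=8, (8*8) % 17 = 13
half=13, (13*13) % 17 = 16

16


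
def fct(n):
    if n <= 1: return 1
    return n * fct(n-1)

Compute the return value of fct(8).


fct(8)
= 8 * fct(7)
= 8 * 7 * fct(6)
= 8 * 7 * 6 * fct(5)
= 8 * 7 * 6 * 5 * fct(4)
= 8 * 7 * 6 * 5 * 4 * fct(3)
= 8 * 7 * 6 * 5 * 4 * 3 * fct(2)
= 8 * 7 * 6 * 5 * 4 * 3 * 2 * fct(1)
= 8 * 7 * 6 * 5 * 4 * 3 * 2 * 1
= 40320

40320


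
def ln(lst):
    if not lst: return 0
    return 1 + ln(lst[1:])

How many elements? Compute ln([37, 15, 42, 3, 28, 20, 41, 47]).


ln([37, 15, 42, 3, 28, 20, 41, 47]) = 1 + ln([15, 42, 3, 28, 20, 41, 47])
ln([15, 42, 3, 28, 20, 41, 47]) = 1 + ln([42, 3, 28, 20, 41, 47])
ln([42, 3, 28, 20, 41, 47]) = 1 + ln([3, 28, 20, 41, 47])
ln([3, 28, 20, 41, 47]) = 1 + ln([28, 20, 41, 47])
ln([28, 20, 41, 47]) = 1 + ln([20, 41, 47])
ln([20, 41, 47]) = 1 + ln([41, 47])
ln([41, 47]) = 1 + ln([47])
ln([47]) = 1 + ln([])
ln([]) = 0  (base case)
Unwinding: 1 + 1 + 1 + 1 + 1 + 1 + 1 + 1 + 0 = 8

8
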